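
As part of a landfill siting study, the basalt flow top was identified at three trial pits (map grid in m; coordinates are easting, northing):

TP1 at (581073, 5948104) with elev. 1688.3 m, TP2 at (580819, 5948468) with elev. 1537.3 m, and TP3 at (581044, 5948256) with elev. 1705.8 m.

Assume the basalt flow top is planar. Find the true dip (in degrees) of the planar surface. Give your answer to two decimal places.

Two edge vectors: TP1→TP2 = (-254, 364, -151), TP1→TP3 = (-29, 152, 17.5).
Normal n = (TP1→TP2) × (TP1→TP3) = (29322, 8824, -28052).
So ∂z/∂easting = −n_x/n_z = 1.04527 and ∂z/∂northing = −n_y/n_z = 0.31456.
Gradient magnitude |∇z| = √(a² + b²) = √(1.09260 + 0.09895) = 1.09158.
True dip = arctan(1.09158) = 47.51°, dipping toward WSW (azimuth ≈ 253°).

47.51°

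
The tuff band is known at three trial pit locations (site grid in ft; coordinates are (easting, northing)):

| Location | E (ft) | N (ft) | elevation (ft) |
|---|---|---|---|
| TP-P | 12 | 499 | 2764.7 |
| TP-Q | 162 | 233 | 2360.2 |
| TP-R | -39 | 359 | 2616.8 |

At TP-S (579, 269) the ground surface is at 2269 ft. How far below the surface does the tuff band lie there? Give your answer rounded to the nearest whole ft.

Two edge vectors: TP-P→TP-Q = (150, -266, -404.5), TP-P→TP-R = (-51, -140, -147.9).
Normal n = (TP-P→TP-Q) × (TP-P→TP-R) = (-17288.6, 42814.5, -34566).
So ∂z/∂E = −n_x/n_z = −0.50016 and ∂z/∂N = −n_y/n_z = 1.23863.
Intercept c from TP-P: 2764.7 + 6.00 − 618.08 = 2152.63.
At (579, 269): z_contact = −289.6 + 333.2 + 2152.63 = 2196.2 ft.
Depth below ground = 2269 − 2196.2 = 73 ft.

73 ft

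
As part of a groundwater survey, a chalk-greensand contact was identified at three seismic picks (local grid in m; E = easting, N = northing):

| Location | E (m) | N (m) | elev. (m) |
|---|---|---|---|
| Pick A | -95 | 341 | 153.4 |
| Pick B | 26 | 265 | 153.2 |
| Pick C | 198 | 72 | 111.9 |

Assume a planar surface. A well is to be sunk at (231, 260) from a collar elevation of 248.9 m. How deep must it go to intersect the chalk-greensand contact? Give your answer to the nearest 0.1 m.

Two edge vectors: Pick A→Pick B = (121, -76, -0.2), Pick A→Pick C = (293, -269, -41.5).
Normal n = (Pick A→Pick B) × (Pick A→Pick C) = (3100.2, 4962.9, -10281).
So ∂z/∂E = −n_x/n_z = 0.30155 and ∂z/∂N = −n_y/n_z = 0.48273.
Intercept c from Pick A: 153.4 + 28.65 − 164.61 = 17.44.
At (231, 260): z_contact = 69.66 + 125.51 + 17.44 = 212.60 m.
Depth below ground = 248.9 − 212.60 = 36.3 m.

36.3 m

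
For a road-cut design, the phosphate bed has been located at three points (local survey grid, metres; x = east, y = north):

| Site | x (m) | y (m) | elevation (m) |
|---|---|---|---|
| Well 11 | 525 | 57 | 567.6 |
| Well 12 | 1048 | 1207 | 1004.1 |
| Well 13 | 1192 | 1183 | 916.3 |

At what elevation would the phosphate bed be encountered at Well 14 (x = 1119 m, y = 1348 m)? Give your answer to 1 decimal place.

Let the plane be z = a·x + b·y + c.
Well 12−Well 11: 523a + 1150b = 436.5;  Well 13−Well 11: 667a + 1126b = 348.7.
Solving gives a = −0.507959, b = 0.610576.
Then c = 567.6 − a·525 − b·57 = 799.48.
At (1119, 1348): z = −568.4 + 823.1 + 799.48 = 1054.1 m.

1054.1 m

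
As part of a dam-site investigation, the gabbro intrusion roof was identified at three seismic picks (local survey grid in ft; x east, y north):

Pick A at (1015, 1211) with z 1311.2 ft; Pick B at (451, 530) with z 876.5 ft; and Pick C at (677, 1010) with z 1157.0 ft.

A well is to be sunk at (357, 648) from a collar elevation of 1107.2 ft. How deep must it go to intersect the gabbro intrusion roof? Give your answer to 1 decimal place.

184.3 ft

Two edge vectors: Pick A→Pick B = (-564, -681, -434.7), Pick A→Pick C = (-338, -201, -154.2).
Normal n = (Pick A→Pick B) × (Pick A→Pick C) = (17635.5, 59959.8, -116814).
So ∂z/∂x = −n_x/n_z = 0.150971 and ∂z/∂y = −n_y/n_z = 0.513293.
Intercept c from Pick A: 1311.2 − 153.24 − 621.60 = 536.37.
At (357, 648): z_contact = 53.90 + 332.61 + 536.37 = 922.88 ft.
Depth below ground = 1107.2 − 922.88 = 184.3 ft.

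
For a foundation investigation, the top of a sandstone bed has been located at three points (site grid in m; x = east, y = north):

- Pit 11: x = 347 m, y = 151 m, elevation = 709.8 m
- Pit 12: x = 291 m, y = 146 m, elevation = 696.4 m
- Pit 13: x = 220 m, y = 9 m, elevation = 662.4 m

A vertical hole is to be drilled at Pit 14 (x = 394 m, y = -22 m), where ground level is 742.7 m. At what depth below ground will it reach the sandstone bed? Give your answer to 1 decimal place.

44.7 m

Let the plane be z = a·x + b·y + c.
Pit 12−Pit 11: −56a − 5b = −13.4;  Pit 13−Pit 11: −127a − 142b = −47.4.
Solving gives a = 0.22766, b = 0.13019.
Then c = 709.8 − a·347 − b·151 = 611.14.
At (394, -22): z_contact = 89.70 − 2.86 + 611.14 = 697.98 m.
Depth below ground = 742.7 − 697.98 = 44.7 m.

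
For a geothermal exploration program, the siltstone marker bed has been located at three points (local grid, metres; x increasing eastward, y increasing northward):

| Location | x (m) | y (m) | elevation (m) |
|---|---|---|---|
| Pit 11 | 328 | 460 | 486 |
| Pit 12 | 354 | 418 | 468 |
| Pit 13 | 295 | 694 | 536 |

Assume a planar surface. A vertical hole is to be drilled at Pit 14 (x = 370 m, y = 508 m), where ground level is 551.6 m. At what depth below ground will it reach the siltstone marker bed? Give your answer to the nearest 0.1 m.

Two edge vectors: Pit 11→Pit 12 = (26, -42, -18), Pit 11→Pit 13 = (-33, 234, 50).
Normal n = (Pit 11→Pit 12) × (Pit 11→Pit 13) = (2112, -706, 4698).
So ∂z/∂x = −n_x/n_z = −0.44955 and ∂z/∂y = −n_y/n_z = 0.15028.
Intercept c from Pit 11: 486 + 147.45 − 69.13 = 564.33.
At (370, 508): z_contact = −166.33 + 76.34 + 564.33 = 474.33 m.
Depth below ground = 551.6 − 474.33 = 77.3 m.

77.3 m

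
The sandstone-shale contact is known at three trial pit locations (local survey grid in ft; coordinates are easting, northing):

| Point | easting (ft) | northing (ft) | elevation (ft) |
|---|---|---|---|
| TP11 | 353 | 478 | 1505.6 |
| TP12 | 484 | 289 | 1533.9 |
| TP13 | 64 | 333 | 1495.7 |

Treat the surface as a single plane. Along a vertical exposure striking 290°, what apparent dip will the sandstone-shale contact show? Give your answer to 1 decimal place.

Two edge vectors: TP11→TP12 = (131, -189, 28.3), TP11→TP13 = (-289, -145, -9.9).
Normal n = (TP11→TP12) × (TP11→TP13) = (5974.6, -6881.8, -73616).
So ∂z/∂easting = −n_x/n_z = 0.08116 and ∂z/∂northing = −n_y/n_z = −0.09348.
Unit vector along 290° is (sin 290°, cos 290°) = (-0.9397, 0.3420).
Slope in that direction = a·(-0.9397) + b·(0.3420) = −0.10824.
Apparent dip = arctan|0.10824| = 6.2° (true dip is 7.1°, so apparent ≤ true as expected).

6.2°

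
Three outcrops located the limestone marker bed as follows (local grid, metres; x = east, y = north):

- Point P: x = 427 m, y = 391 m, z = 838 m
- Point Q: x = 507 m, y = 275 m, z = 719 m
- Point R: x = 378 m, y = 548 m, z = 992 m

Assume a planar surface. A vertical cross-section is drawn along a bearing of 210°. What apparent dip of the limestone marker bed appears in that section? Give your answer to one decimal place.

37.2°

Two edge vectors: Point P→Point Q = (80, -116, -119), Point P→Point R = (-49, 157, 154).
Normal n = (Point P→Point Q) × (Point P→Point R) = (819, -6489, 6876).
So ∂z/∂x = −n_x/n_z = −0.11911 and ∂z/∂y = −n_y/n_z = 0.94372.
Unit vector along 210° is (sin 210°, cos 210°) = (-0.5000, -0.8660).
Slope in that direction = a·(-0.5000) + b·(-0.8660) = −0.75773.
Apparent dip = arctan|0.75773| = 37.2° (true dip is 43.6°, so apparent ≤ true as expected).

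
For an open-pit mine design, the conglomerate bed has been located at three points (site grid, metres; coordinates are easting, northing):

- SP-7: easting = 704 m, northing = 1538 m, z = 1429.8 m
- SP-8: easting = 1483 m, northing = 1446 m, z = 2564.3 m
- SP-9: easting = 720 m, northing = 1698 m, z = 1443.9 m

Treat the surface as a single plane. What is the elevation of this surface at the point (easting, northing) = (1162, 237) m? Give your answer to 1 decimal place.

Two edge vectors: SP-7→SP-8 = (779, -92, 1134.5), SP-7→SP-9 = (16, 160, 14.1).
Normal n = (SP-7→SP-8) × (SP-7→SP-9) = (-182817.2, 7168.1, 126112).
So ∂z/∂easting = −n_x/n_z = 1.449642 and ∂z/∂northing = −n_y/n_z = −0.056839.
Intercept c from SP-7: 1429.8 − 1020.55 + 87.42 = 496.67.
At (1162, 237): z = 1684.5 − 13.5 + 496.67 = 2167.7 m.

2167.7 m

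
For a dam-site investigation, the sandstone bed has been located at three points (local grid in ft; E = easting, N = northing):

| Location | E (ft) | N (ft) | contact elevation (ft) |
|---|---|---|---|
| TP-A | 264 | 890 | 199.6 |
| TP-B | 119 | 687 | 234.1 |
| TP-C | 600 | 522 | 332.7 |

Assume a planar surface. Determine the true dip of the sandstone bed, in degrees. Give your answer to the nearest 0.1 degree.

15.6°

Two edge vectors: TP-A→TP-B = (-145, -203, 34.5), TP-A→TP-C = (336, -368, 133.1).
Normal n = (TP-A→TP-B) × (TP-A→TP-C) = (-14323.3, 30891.5, 121568).
So ∂z/∂E = −n_x/n_z = 0.11782 and ∂z/∂N = −n_y/n_z = −0.25411.
Gradient magnitude |∇z| = √(a² + b²) = √(0.01388 + 0.06457) = 0.28009.
True dip = arctan(0.28009) = 15.6°, dipping toward NNW (azimuth ≈ 335°).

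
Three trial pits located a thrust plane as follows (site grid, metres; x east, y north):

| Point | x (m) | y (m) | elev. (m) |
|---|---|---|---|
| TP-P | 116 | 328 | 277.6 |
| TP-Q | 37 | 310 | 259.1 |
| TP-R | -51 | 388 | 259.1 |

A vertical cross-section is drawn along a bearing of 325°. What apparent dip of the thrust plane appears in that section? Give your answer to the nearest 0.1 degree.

Let the plane be z = a·x + b·y + c.
TP-Q−TP-P: −79a − 18b = −18.5;  TP-R−TP-P: −167a + 60b = −18.5.
Solving gives a = 0.18629, b = 0.21017.
Unit vector along 325° is (sin 325°, cos 325°) = (-0.5736, 0.8192).
Slope in that direction = a·(-0.5736) + b·(0.8192) = 0.06531.
Apparent dip = arctan|0.06531| = 3.7° (true dip is 15.7°, so apparent ≤ true as expected).

3.7°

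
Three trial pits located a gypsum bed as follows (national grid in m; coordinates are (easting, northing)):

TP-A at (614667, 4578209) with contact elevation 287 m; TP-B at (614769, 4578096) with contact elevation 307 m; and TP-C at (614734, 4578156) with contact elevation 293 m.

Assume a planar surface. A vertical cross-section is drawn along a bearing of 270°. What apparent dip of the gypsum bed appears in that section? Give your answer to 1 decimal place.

Two edge vectors: TP-A→TP-B = (102, -113, 20), TP-A→TP-C = (67, -53, 6).
Normal n = (TP-A→TP-B) × (TP-A→TP-C) = (382, 728, 2165).
So ∂z/∂E = −n_x/n_z = −0.17644 and ∂z/∂N = −n_y/n_z = −0.33626.
Unit vector along 270° is (sin 270°, cos 270°) = (-1.0000, -0.0000).
Slope in that direction = a·(-1.0000) + b·(-0.0000) = 0.17644.
Apparent dip = arctan|0.17644| = 10.0° (true dip is 20.8°, so apparent ≤ true as expected).

10.0°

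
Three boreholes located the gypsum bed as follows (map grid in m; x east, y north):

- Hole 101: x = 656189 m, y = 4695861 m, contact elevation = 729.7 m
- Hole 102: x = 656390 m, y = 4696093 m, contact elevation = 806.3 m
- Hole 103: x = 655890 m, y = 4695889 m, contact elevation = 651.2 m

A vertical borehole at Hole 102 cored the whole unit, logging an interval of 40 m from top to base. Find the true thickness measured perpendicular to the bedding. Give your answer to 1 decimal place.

38.4 m

Let the plane be z = a·x + b·y + c.
Hole 102−Hole 101: 201a + 232b = 76.6;  Hole 103−Hole 101: −299a + 28b = −78.5.
Solving gives a = 0.27144, b = 0.09500.
|∇z| = √(a²+b²) = 0.28758, so dip δ = arctan(0.28758) = 16.04°.
True thickness = vertical thickness × cos δ = 40 × cos 16.04° = 38.4 m.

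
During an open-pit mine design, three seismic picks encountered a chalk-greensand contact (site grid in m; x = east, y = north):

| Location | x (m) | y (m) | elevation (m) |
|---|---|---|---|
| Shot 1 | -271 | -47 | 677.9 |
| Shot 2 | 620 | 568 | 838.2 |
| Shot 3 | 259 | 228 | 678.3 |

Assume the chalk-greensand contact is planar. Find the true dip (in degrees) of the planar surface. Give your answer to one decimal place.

Two edge vectors: Shot 1→Shot 2 = (891, 615, 160.3), Shot 1→Shot 3 = (530, 275, 0.4).
Normal n = (Shot 1→Shot 2) × (Shot 1→Shot 3) = (-43836.5, 84602.6, -80925).
So ∂z/∂x = −n_x/n_z = −0.54169 and ∂z/∂y = −n_y/n_z = 1.04544.
Gradient magnitude |∇z| = √(a² + b²) = √(0.29343 + 1.09295) = 1.17745.
True dip = arctan(1.17745) = 49.7°, dipping toward SSE (azimuth ≈ 153°).

49.7°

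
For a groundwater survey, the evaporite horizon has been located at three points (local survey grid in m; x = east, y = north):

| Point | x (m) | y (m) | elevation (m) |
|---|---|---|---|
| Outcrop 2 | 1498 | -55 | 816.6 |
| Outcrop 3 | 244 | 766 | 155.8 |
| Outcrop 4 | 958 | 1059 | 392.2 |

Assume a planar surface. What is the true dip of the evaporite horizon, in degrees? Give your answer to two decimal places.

24.05°

Two edge vectors: Outcrop 2→Outcrop 3 = (-1254, 821, -660.8), Outcrop 2→Outcrop 4 = (-540, 1114, -424.4).
Normal n = (Outcrop 2→Outcrop 3) × (Outcrop 2→Outcrop 4) = (387698.8, -175365.6, -953616).
So ∂z/∂x = −n_x/n_z = 0.40656 and ∂z/∂y = −n_y/n_z = −0.18390.
Gradient magnitude |∇z| = √(a² + b²) = √(0.16529 + 0.03382) = 0.44621.
True dip = arctan(0.44621) = 24.05°, dipping toward WNW (azimuth ≈ 294°).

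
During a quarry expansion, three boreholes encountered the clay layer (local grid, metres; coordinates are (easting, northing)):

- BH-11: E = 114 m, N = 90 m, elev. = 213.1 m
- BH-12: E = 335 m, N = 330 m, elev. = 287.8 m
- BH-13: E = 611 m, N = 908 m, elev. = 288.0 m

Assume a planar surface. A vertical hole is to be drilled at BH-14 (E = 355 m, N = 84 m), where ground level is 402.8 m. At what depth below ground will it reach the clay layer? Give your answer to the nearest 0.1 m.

18.7 m

Let the plane be z = a·E + b·N + c.
BH-12−BH-11: 221a + 240b = 74.7;  BH-13−BH-11: 497a + 818b = 74.9.
Solving gives a = 0.70130, b = −0.33453.
Then c = 213.1 − a·114 − b·90 = 163.26.
At (355, 84): z_contact = 248.96 − 28.10 + 163.26 = 384.12 m.
Depth below ground = 402.8 − 384.12 = 18.7 m.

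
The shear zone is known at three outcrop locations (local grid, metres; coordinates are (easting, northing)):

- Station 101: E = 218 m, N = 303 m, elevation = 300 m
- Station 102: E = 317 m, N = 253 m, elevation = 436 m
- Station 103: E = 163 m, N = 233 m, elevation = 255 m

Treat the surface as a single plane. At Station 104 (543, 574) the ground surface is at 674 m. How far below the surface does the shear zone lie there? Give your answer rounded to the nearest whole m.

Let the plane be z = a·E + b·N + c.
Station 102−Station 101: 99a − 50b = 136;  Station 103−Station 101: −55a − 70b = −45.
Solving gives a = 1.21591, b = −0.31250.
Then c = 300 − a·218 − b·303 = 129.62.
At (543, 574): z_contact = 660.2 − 179.4 + 129.62 = 610.5 m.
Depth below ground = 674 − 610.5 = 64 m.

64 m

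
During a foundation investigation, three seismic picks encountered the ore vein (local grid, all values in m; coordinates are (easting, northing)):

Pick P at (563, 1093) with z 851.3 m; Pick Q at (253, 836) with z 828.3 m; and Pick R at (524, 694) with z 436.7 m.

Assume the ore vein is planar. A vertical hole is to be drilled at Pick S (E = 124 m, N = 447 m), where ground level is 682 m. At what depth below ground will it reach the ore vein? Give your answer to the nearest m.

180 m

Let the plane be z = a·E + b·N + c.
Pick Q−Pick P: −310a − 257b = −23;  Pick R−Pick P: −39a − 399b = −414.6.
Solving gives a = −0.85667, b = 1.12283.
Then c = 851.3 − a·563 − b·1093 = 106.35.
At (124, 447): z_contact = −106.2 + 501.9 + 106.35 = 502.0 m.
Depth below ground = 682 − 502.0 = 180 m.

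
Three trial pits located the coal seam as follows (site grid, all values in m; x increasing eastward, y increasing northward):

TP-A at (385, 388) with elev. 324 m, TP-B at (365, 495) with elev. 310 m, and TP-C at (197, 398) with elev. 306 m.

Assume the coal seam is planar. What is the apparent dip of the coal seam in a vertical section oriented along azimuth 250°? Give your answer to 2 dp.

2.59°

Let the plane be z = a·x + b·y + c.
TP-B−TP-A: −20a + 107b = −14;  TP-C−TP-A: −188a + 10b = −18.
Solving gives a = 0.08968, b = −0.11408.
Unit vector along 250° is (sin 250°, cos 250°) = (-0.9397, -0.3420).
Slope in that direction = a·(-0.9397) + b·(-0.3420) = −0.04525.
Apparent dip = arctan|0.04525| = 2.59° (true dip is 8.3°, so apparent ≤ true as expected).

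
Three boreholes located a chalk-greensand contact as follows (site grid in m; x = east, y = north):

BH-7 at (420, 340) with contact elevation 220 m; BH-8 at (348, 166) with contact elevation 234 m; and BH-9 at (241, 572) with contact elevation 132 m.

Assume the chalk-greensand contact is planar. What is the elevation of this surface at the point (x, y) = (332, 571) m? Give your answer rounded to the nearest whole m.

Two edge vectors: BH-7→BH-8 = (-72, -174, 14), BH-7→BH-9 = (-179, 232, -88).
Normal n = (BH-7→BH-8) × (BH-7→BH-9) = (12064, -8842, -47850).
So ∂z/∂x = −n_x/n_z = 0.25212 and ∂z/∂y = −n_y/n_z = −0.18479.
Intercept c from BH-7: 220 − 105.89 + 62.83 = 176.94.
At (332, 571): z = 83.7 − 105.5 + 176.94 = 155.1 m.

155 m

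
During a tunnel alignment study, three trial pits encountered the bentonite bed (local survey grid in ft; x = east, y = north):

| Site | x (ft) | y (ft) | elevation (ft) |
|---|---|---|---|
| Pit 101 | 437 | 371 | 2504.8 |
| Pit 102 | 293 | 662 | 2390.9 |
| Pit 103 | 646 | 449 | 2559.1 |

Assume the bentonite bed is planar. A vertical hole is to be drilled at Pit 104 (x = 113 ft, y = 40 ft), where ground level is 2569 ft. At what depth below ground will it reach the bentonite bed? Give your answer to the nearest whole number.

102 ft

Two edge vectors: Pit 101→Pit 102 = (-144, 291, -113.9), Pit 101→Pit 103 = (209, 78, 54.3).
Normal n = (Pit 101→Pit 102) × (Pit 101→Pit 103) = (24685.5, -15985.9, -72051).
So ∂z/∂x = −n_x/n_z = 0.34261 and ∂z/∂y = −n_y/n_z = −0.22187.
Intercept c from Pit 101: 2504.8 − 149.72 + 82.31 = 2437.39.
At (113, 40): z_contact = 38.7 − 8.9 + 2437.39 = 2467.2 ft.
Depth below ground = 2569 − 2467.2 = 102 ft.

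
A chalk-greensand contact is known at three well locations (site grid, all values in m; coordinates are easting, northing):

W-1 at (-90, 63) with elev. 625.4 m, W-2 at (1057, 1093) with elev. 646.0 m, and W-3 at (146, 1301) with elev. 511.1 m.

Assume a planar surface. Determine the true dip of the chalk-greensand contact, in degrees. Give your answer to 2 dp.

9.53°

Let the plane be z = a·easting + b·northing + c.
W-2−W-1: 1147a + 1030b = 20.6;  W-3−W-1: 236a + 1238b = −114.3.
Solving gives a = 0.12170, b = −0.11553.
Gradient magnitude |∇z| = √(a² + b²) = √(0.01481 + 0.01335) = 0.16780.
True dip = arctan(0.16780) = 9.53°, dipping toward NW (azimuth ≈ 314°).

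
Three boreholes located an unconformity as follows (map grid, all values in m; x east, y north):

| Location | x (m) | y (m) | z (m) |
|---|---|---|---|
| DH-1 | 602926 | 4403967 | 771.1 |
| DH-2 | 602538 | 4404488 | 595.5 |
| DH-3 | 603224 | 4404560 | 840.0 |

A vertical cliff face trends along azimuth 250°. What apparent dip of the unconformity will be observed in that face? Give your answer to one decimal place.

Let the plane be z = a·x + b·y + c.
DH-2−DH-1: −388a + 521b = −175.6;  DH-3−DH-1: 298a + 593b = 68.9.
Solving gives a = 0.36339, b = −0.06642.
Unit vector along 250° is (sin 250°, cos 250°) = (-0.9397, -0.3420).
Slope in that direction = a·(-0.9397) + b·(-0.3420) = −0.31875.
Apparent dip = arctan|0.31875| = 17.7° (true dip is 20.3°, so apparent ≤ true as expected).

17.7°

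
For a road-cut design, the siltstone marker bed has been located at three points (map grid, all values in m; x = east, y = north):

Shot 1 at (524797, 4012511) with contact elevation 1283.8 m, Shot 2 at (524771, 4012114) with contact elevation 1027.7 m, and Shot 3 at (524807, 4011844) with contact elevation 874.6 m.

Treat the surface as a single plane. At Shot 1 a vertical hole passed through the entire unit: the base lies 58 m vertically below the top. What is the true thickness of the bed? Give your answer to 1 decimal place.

46.8 m

Let the plane be z = a·x + b·y + c.
Shot 2−Shot 1: −26a − 397b = −256.1;  Shot 3−Shot 1: 10a − 667b = −409.2.
Solving gives a = 0.39256, b = 0.61938.
|∇z| = √(a²+b²) = 0.73330, so dip δ = arctan(0.73330) = 36.25°.
True thickness = vertical thickness × cos δ = 58 × cos 36.25° = 46.8 m.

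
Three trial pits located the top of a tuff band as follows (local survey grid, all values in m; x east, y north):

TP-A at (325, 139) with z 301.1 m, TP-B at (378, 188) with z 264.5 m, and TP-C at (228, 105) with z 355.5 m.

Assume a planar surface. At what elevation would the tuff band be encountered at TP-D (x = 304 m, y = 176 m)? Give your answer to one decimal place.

Let the plane be z = a·x + b·y + c.
TP-B−TP-A: 53a + 49b = −36.6;  TP-C−TP-A: −97a − 34b = 54.4.
Solving gives a = −0.48160, b = −0.22603.
Then c = 301.1 − a·325 − b·139 = 489.04.
At (304, 176): z = −146.4 − 39.8 + 489.04 = 302.9 m.

302.9 m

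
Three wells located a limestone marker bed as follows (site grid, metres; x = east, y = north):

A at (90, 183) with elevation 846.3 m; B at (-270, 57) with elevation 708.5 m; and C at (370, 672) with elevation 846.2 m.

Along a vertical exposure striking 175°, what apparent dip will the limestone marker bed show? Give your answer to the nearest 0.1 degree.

17.5°

Let the plane be z = a·x + b·y + c.
B−A: −360a − 126b = −137.8;  C−A: 280a + 489b = −0.1.
Solving gives a = 0.47881, b = −0.27437.
Unit vector along 175° is (sin 175°, cos 175°) = (0.0872, -0.9962).
Slope in that direction = a·(0.0872) + b·(-0.9962) = 0.31505.
Apparent dip = arctan|0.31505| = 17.5° (true dip is 28.9°, so apparent ≤ true as expected).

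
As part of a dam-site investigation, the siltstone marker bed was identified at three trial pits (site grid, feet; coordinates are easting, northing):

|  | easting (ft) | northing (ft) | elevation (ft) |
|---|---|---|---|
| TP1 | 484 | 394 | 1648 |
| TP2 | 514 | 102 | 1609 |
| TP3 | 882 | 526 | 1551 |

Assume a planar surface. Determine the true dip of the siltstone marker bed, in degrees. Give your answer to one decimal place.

Let the plane be z = a·easting + b·northing + c.
TP2−TP1: 30a − 292b = −39;  TP3−TP1: 398a + 132b = −97.
Solving gives a = −0.27852, b = 0.10495.
Gradient magnitude |∇z| = √(a² + b²) = √(0.07758 + 0.01101) = 0.29764.
True dip = arctan(0.29764) = 16.6°, dipping toward ESE (azimuth ≈ 111°).

16.6°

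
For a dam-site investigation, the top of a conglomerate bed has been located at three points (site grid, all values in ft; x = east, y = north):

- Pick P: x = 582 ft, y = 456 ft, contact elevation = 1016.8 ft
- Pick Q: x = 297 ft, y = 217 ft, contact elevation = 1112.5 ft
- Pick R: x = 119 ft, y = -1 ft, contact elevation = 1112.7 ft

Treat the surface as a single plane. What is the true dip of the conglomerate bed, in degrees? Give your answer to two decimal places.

Two edge vectors: Pick P→Pick Q = (-285, -239, 95.7), Pick P→Pick R = (-463, -457, 95.9).
Normal n = (Pick P→Pick Q) × (Pick P→Pick R) = (20814.8, -16977.6, 19588).
So ∂z/∂x = −n_x/n_z = −1.06263 and ∂z/∂y = −n_y/n_z = 0.86673.
Gradient magnitude |∇z| = √(a² + b²) = √(1.12918 + 0.75123) = 1.37128.
True dip = arctan(1.37128) = 53.90°, dipping toward SE (azimuth ≈ 129°).

53.90°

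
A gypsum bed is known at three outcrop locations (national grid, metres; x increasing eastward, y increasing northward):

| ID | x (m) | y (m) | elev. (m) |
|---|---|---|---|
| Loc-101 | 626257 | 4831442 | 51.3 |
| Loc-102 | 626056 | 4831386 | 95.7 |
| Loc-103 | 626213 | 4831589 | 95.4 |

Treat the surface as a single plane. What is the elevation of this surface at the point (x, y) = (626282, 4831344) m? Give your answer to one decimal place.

23.1 m

Two edge vectors: Loc-101→Loc-102 = (-201, -56, 44.4), Loc-101→Loc-103 = (-44, 147, 44.1).
Normal n = (Loc-101→Loc-102) × (Loc-101→Loc-103) = (-8996.4, 6910.5, -32011).
So ∂z/∂x = −n_x/n_z = −0.281040892 and ∂z/∂y = −n_y/n_z = 0.215878917.
Intercept c from Loc-101: 51.3 + 176003.83 − 1043006.46 = −866951.34.
At (626282, 4831344): z = −176010.9 + 1042985.3 − 866951.34 = 23.1 m.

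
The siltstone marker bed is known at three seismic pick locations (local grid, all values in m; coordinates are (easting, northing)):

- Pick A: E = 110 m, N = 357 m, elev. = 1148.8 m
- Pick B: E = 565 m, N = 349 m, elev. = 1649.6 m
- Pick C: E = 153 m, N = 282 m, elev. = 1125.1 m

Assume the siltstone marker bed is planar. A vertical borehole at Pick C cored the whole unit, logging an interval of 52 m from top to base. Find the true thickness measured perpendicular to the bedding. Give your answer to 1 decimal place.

Let the plane be z = a·E + b·N + c.
Pick B−Pick A: 455a − 8b = 500.8;  Pick C−Pick A: 43a − 75b = −23.7.
Solving gives a = 1.11748, b = 0.95669.
|∇z| = √(a²+b²) = 1.47106, so dip δ = arctan(1.47106) = 55.79°.
True thickness = vertical thickness × cos δ = 52 × cos 55.79° = 29.2 m.

29.2 m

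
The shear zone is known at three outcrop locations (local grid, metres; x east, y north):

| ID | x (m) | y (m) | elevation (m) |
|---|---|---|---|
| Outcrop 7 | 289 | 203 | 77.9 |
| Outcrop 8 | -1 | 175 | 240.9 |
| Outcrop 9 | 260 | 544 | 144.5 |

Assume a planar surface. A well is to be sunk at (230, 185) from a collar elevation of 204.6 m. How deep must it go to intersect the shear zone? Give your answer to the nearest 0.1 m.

Two edge vectors: Outcrop 7→Outcrop 8 = (-290, -28, 163), Outcrop 7→Outcrop 9 = (-29, 341, 66.6).
Normal n = (Outcrop 7→Outcrop 8) × (Outcrop 7→Outcrop 9) = (-57447.8, 14587, -99702).
So ∂z/∂x = −n_x/n_z = −0.57620 and ∂z/∂y = −n_y/n_z = 0.14631.
Intercept c from Outcrop 7: 77.9 + 166.52 − 29.70 = 214.72.
At (230, 185): z_contact = −132.52 + 27.07 + 214.72 = 109.26 m.
Depth below ground = 204.6 − 109.26 = 95.3 m.

95.3 m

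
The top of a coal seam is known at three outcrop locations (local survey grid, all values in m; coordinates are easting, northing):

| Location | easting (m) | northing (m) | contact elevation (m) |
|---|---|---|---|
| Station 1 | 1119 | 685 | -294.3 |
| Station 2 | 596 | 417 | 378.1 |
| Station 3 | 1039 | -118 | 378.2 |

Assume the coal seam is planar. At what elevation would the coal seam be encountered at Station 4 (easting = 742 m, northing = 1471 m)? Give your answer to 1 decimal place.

-541.6 m

Let the plane be z = a·easting + b·northing + c.
Station 2−Station 1: −523a − 268b = 672.4;  Station 3−Station 1: −80a − 803b = 672.5.
Solving gives a = −0.902587, b = −0.747563.
Then c = -294.3 − a·1119 − b·685 = 1227.78.
At (742, 1471): z = −669.7 − 1099.7 + 1227.78 = -541.6 m.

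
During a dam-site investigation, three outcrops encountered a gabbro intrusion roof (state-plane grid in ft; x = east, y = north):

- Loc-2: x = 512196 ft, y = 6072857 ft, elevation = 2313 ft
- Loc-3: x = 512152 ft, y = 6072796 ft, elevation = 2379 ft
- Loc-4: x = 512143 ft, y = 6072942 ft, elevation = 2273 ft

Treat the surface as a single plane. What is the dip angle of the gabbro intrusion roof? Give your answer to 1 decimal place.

41.4°

Two edge vectors: Loc-2→Loc-3 = (-44, -61, 66), Loc-2→Loc-4 = (-53, 85, -40).
Normal n = (Loc-2→Loc-3) × (Loc-2→Loc-4) = (-3170, -5258, -6973).
So ∂z/∂x = −n_x/n_z = −0.45461 and ∂z/∂y = −n_y/n_z = −0.75405.
Gradient magnitude |∇z| = √(a² + b²) = √(0.20667 + 0.56859) = 0.88049.
True dip = arctan(0.88049) = 41.4°, dipping toward NNE (azimuth ≈ 031°).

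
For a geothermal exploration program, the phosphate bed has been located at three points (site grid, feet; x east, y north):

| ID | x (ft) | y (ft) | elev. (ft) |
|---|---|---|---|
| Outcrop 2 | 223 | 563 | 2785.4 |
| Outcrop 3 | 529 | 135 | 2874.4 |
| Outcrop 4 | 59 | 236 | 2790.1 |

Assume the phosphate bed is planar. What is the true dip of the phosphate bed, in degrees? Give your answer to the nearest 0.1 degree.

10.5°

Two edge vectors: Outcrop 2→Outcrop 3 = (306, -428, 89), Outcrop 2→Outcrop 4 = (-164, -327, 4.7).
Normal n = (Outcrop 2→Outcrop 3) × (Outcrop 2→Outcrop 4) = (27091.4, -16034.2, -170254).
So ∂z/∂x = −n_x/n_z = 0.15912 and ∂z/∂y = −n_y/n_z = −0.09418.
Gradient magnitude |∇z| = √(a² + b²) = √(0.02532 + 0.00887) = 0.18490.
True dip = arctan(0.18490) = 10.5°, dipping toward WNW (azimuth ≈ 301°).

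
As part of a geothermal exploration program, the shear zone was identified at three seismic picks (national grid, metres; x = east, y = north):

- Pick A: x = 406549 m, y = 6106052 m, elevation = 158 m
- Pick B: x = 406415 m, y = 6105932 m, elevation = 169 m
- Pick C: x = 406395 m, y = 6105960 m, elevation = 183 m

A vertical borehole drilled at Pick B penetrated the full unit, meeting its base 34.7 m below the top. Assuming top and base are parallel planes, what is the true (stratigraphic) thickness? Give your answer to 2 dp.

Let the plane be z = a·x + b·y + c.
Pick B−Pick A: −134a − 120b = 11;  Pick C−Pick A: −154a − 92b = 25.
Solving gives a = −0.32315, b = 0.26918.
|∇z| = √(a²+b²) = 0.42057, so dip δ = arctan(0.42057) = 22.81°.
True thickness = vertical thickness × cos δ = 34.7 × cos 22.81° = 31.99 m.

31.99 m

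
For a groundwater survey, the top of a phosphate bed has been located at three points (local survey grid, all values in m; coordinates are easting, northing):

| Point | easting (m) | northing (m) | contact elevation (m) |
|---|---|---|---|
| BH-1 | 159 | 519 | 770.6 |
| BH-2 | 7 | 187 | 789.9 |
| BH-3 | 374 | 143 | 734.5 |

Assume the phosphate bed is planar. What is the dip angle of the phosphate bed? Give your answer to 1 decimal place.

8.5°

Two edge vectors: BH-1→BH-2 = (-152, -332, 19.3), BH-1→BH-3 = (215, -376, -36.1).
Normal n = (BH-1→BH-2) × (BH-1→BH-3) = (19242, -1337.7, 128532).
So ∂z/∂easting = −n_x/n_z = −0.14971 and ∂z/∂northing = −n_y/n_z = 0.01041.
Gradient magnitude |∇z| = √(a² + b²) = √(0.02241 + 0.00011) = 0.15007.
True dip = arctan(0.15007) = 8.5°, dipping toward E (azimuth ≈ 094°).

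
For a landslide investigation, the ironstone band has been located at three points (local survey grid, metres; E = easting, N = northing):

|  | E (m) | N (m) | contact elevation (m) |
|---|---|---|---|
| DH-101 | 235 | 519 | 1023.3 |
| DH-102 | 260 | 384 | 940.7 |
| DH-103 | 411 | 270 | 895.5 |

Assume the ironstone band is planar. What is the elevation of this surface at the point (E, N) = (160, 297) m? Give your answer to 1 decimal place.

Let the plane be z = a·E + b·N + c.
DH-102−DH-101: 25a − 135b = −82.6;  DH-103−DH-101: 176a − 249b = −127.8.
Solving gives a = 0.18902, b = 0.64685.
Then c = 1023.3 − a·235 − b·519 = 643.16.
At (160, 297): z = 30.2 + 192.1 + 643.16 = 865.5 m.

865.5 m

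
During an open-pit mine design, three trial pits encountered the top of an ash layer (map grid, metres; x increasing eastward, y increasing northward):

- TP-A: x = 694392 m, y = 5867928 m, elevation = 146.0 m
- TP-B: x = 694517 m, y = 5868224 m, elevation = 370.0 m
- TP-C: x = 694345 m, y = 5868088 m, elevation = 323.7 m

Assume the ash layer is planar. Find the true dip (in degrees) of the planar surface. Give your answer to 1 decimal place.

Let the plane be z = a·x + b·y + c.
TP-B−TP-A: 125a + 296b = 224;  TP-C−TP-A: −47a + 160b = 177.7.
Solving gives a = −0.49420, b = 0.96545.
Gradient magnitude |∇z| = √(a² + b²) = √(0.24423 + 0.93210) = 1.08459.
True dip = arctan(1.08459) = 47.3°, dipping toward SSE (azimuth ≈ 153°).

47.3°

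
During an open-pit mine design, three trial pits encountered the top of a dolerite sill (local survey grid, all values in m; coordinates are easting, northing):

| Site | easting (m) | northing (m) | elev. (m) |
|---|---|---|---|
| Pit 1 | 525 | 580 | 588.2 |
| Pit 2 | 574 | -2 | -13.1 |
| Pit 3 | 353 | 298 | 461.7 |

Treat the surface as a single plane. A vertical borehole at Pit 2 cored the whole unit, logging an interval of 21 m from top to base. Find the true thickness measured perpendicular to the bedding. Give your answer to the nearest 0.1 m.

Two edge vectors: Pit 1→Pit 2 = (49, -582, -601.3), Pit 1→Pit 3 = (-172, -282, -126.5).
Normal n = (Pit 1→Pit 2) × (Pit 1→Pit 3) = (-95943.6, 109622.1, -113922).
So ∂z/∂easting = −n_x/n_z = −0.84219 and ∂z/∂northing = −n_y/n_z = 0.96226.
|∇z| = √(a²+b²) = 1.27876, so dip δ = arctan(1.27876) = 51.97°.
True thickness = vertical thickness × cos δ = 21 × cos 51.97° = 12.9 m.

12.9 m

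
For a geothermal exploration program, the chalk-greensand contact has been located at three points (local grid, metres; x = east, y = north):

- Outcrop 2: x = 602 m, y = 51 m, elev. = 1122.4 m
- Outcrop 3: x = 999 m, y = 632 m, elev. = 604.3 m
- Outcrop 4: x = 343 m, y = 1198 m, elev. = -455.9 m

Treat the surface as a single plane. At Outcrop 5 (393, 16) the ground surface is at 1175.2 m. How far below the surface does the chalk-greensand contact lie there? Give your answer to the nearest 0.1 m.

Two edge vectors: Outcrop 2→Outcrop 3 = (397, 581, -518.1), Outcrop 2→Outcrop 4 = (-259, 1147, -1578.3).
Normal n = (Outcrop 2→Outcrop 3) × (Outcrop 2→Outcrop 4) = (-322731.6, 760773, 605838).
So ∂z/∂x = −n_x/n_z = 0.532703 and ∂z/∂y = −n_y/n_z = −1.255737.
Intercept c from Outcrop 2: 1122.4 − 320.69 + 64.04 = 865.76.
At (393, 16): z_contact = 209.35 − 20.09 + 865.76 = 1055.02 m.
Depth below ground = 1175.2 − 1055.02 = 120.2 m.

120.2 m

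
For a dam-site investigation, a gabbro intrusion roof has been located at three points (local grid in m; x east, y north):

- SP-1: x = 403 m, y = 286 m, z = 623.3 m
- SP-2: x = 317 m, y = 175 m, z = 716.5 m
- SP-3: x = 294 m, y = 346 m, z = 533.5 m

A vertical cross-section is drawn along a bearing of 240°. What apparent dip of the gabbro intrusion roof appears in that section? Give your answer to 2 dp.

16.62°

Let the plane be z = a·x + b·y + c.
SP-2−SP-1: −86a − 111b = 93.2;  SP-3−SP-1: −109a + 60b = −89.8.
Solving gives a = 0.25354, b = −1.03607.
Unit vector along 240° is (sin 240°, cos 240°) = (-0.8660, -0.5000).
Slope in that direction = a·(-0.8660) + b·(-0.5000) = 0.29847.
Apparent dip = arctan|0.29847| = 16.62° (true dip is 46.8°, so apparent ≤ true as expected).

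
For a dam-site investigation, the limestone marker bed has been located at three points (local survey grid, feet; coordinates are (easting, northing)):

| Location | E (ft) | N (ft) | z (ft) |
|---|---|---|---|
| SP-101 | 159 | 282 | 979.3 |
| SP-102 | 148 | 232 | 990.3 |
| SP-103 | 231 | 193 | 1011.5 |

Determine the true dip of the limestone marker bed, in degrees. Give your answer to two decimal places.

Let the plane be z = a·E + b·N + c.
SP-102−SP-101: −11a − 50b = 11;  SP-103−SP-101: 72a − 89b = 32.2.
Solving gives a = 0.13780, b = −0.25032.
Gradient magnitude |∇z| = √(a² + b²) = √(0.01899 + 0.06266) = 0.28574.
True dip = arctan(0.28574) = 15.95°, dipping toward NNW (azimuth ≈ 331°).

15.95°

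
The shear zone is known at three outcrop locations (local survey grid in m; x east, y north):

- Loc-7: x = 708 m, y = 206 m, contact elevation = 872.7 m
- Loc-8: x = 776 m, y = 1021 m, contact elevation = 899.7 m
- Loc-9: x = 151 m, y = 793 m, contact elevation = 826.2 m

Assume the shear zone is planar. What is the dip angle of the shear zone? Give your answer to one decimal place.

6.4°

Two edge vectors: Loc-7→Loc-8 = (68, 815, 27), Loc-7→Loc-9 = (-557, 587, -46.5).
Normal n = (Loc-7→Loc-8) × (Loc-7→Loc-9) = (-53746.5, -11877, 493871).
So ∂z/∂x = −n_x/n_z = 0.10883 and ∂z/∂y = −n_y/n_z = 0.02405.
Gradient magnitude |∇z| = √(a² + b²) = √(0.01184 + 0.00058) = 0.11145.
True dip = arctan(0.11145) = 6.4°, dipping toward WSW (azimuth ≈ 258°).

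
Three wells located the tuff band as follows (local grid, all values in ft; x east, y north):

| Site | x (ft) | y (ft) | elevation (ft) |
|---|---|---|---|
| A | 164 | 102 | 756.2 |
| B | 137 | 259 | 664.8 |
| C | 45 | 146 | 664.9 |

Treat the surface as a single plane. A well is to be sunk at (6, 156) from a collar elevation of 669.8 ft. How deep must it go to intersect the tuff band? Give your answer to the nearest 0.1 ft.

32.7 ft

Let the plane be z = a·x + b·y + c.
B−A: −27a + 157b = −91.4;  C−A: −119a + 44b = −91.3.
Solving gives a = 0.58945, b = −0.48079.
Then c = 756.2 − a·164 − b·102 = 708.57.
At (6, 156): z_contact = 3.54 − 75.00 + 708.57 = 637.10 ft.
Depth below ground = 669.8 − 637.10 = 32.7 ft.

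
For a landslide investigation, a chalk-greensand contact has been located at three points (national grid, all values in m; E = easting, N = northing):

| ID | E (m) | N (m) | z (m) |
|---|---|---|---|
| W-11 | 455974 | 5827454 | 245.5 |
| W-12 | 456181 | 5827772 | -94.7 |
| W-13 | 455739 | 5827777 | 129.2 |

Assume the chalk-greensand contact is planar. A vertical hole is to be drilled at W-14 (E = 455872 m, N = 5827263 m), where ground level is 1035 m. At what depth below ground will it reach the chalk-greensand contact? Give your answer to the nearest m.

597 m

Two edge vectors: W-11→W-12 = (207, 318, -340.2), W-11→W-13 = (-235, 323, -116.3).
Normal n = (W-11→W-12) × (W-11→W-13) = (72901.2, 104021.1, 141591).
So ∂z/∂E = −n_x/n_z = −0.51487171 and ∂z/∂N = −n_y/n_z = −0.73465898.
Intercept c from W-11: 245.5 + 234768.11 + 4281191.43 = 4516205.04.
At (455872, 5827263): z_contact = −234715.6 − 4281051.1 + 4516205.04 = 438.3 m.
Depth below ground = 1035 − 438.3 = 597 m.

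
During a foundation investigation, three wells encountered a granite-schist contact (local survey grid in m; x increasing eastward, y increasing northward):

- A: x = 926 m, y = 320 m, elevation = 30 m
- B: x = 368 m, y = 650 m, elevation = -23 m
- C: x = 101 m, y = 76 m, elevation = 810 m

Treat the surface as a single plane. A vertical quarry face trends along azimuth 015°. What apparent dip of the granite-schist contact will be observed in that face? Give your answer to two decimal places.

Let the plane be z = a·x + b·y + c.
B−A: −558a + 330b = −53;  C−A: −825a − 244b = 780.
Solving gives a = −0.59860, b = −1.17278.
Unit vector along 015° is (sin 15°, cos 15°) = (0.2588, 0.9659).
Slope in that direction = a·(0.2588) + b·(0.9659) = −1.28775.
Apparent dip = arctan|1.28775| = 52.17° (true dip is 52.8°, so apparent ≤ true as expected).

52.17°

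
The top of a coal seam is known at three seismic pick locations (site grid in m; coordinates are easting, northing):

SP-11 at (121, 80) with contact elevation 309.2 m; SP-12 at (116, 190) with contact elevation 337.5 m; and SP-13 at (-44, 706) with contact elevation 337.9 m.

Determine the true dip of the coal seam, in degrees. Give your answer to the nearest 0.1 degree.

45.4°

Let the plane be z = a·easting + b·northing + c.
SP-12−SP-11: −5a + 110b = 28.3;  SP-13−SP-11: −165a + 626b = 28.7.
Solving gives a = 0.96929, b = 0.30133.
Gradient magnitude |∇z| = √(a² + b²) = √(0.93953 + 0.09080) = 1.01505.
True dip = arctan(1.01505) = 45.4°, dipping toward WSW (azimuth ≈ 253°).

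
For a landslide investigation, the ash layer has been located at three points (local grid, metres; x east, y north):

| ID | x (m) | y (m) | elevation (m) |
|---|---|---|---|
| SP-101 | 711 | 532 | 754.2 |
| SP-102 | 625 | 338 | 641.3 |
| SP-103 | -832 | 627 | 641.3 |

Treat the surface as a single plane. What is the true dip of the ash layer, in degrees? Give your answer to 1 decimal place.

28.6°

Two edge vectors: SP-101→SP-102 = (-86, -194, -112.9), SP-101→SP-103 = (-1543, 95, -112.9).
Normal n = (SP-101→SP-102) × (SP-101→SP-103) = (32628.1, 164495.3, -307512).
So ∂z/∂x = −n_x/n_z = 0.10610 and ∂z/∂y = −n_y/n_z = 0.53492.
Gradient magnitude |∇z| = √(a² + b²) = √(0.01126 + 0.28614) = 0.54534.
True dip = arctan(0.54534) = 28.6°, dipping toward S (azimuth ≈ 191°).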